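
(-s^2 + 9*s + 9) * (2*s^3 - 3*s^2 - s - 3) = -2*s^5 + 21*s^4 - 8*s^3 - 33*s^2 - 36*s - 27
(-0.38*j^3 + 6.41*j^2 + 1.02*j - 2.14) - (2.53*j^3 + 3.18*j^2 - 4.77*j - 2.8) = -2.91*j^3 + 3.23*j^2 + 5.79*j + 0.66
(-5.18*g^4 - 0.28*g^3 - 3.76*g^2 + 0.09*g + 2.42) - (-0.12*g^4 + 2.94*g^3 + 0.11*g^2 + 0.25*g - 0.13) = -5.06*g^4 - 3.22*g^3 - 3.87*g^2 - 0.16*g + 2.55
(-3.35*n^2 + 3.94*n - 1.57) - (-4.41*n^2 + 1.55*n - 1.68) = 1.06*n^2 + 2.39*n + 0.11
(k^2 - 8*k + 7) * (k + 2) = k^3 - 6*k^2 - 9*k + 14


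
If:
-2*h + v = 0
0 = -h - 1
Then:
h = -1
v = -2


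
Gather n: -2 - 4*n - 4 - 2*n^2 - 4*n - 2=-2*n^2 - 8*n - 8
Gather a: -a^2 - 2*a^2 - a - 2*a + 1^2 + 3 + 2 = -3*a^2 - 3*a + 6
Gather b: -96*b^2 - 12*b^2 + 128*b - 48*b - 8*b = -108*b^2 + 72*b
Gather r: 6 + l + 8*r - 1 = l + 8*r + 5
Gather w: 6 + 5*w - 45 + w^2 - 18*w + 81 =w^2 - 13*w + 42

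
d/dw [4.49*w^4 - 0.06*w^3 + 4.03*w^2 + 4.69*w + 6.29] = 17.96*w^3 - 0.18*w^2 + 8.06*w + 4.69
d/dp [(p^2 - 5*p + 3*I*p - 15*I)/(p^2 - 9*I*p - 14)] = (p^2*(5 - 12*I) + p*(-28 + 30*I) + 205 - 42*I)/(p^4 - 18*I*p^3 - 109*p^2 + 252*I*p + 196)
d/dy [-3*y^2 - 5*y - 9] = -6*y - 5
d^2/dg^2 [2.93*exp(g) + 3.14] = 2.93*exp(g)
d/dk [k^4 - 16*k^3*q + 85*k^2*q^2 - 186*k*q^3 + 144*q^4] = 4*k^3 - 48*k^2*q + 170*k*q^2 - 186*q^3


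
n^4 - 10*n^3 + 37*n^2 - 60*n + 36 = (n - 3)^2*(n - 2)^2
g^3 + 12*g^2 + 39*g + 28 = (g + 1)*(g + 4)*(g + 7)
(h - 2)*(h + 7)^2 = h^3 + 12*h^2 + 21*h - 98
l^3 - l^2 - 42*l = l*(l - 7)*(l + 6)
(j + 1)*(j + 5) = j^2 + 6*j + 5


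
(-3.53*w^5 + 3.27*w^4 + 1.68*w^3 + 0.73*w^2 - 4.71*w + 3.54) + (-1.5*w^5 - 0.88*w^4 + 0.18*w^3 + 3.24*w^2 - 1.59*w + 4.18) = -5.03*w^5 + 2.39*w^4 + 1.86*w^3 + 3.97*w^2 - 6.3*w + 7.72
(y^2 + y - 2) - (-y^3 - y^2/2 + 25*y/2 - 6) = y^3 + 3*y^2/2 - 23*y/2 + 4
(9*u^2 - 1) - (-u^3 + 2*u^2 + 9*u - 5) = u^3 + 7*u^2 - 9*u + 4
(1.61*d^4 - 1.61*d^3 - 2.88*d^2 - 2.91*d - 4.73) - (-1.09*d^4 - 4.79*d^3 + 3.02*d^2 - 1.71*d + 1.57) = 2.7*d^4 + 3.18*d^3 - 5.9*d^2 - 1.2*d - 6.3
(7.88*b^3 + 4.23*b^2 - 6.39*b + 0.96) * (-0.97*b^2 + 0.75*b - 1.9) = -7.6436*b^5 + 1.8069*b^4 - 5.6012*b^3 - 13.7607*b^2 + 12.861*b - 1.824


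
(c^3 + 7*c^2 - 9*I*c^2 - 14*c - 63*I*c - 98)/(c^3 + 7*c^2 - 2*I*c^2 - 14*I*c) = (c - 7*I)/c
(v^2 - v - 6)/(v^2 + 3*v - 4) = (v^2 - v - 6)/(v^2 + 3*v - 4)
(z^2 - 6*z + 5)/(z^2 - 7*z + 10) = (z - 1)/(z - 2)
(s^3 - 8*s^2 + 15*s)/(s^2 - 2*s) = (s^2 - 8*s + 15)/(s - 2)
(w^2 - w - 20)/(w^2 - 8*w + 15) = (w + 4)/(w - 3)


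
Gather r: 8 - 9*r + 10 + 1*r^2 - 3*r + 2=r^2 - 12*r + 20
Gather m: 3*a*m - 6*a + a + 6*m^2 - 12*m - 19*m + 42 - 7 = -5*a + 6*m^2 + m*(3*a - 31) + 35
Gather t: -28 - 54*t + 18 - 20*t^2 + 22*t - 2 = -20*t^2 - 32*t - 12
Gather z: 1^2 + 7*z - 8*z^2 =-8*z^2 + 7*z + 1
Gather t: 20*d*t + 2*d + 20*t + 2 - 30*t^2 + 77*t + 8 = 2*d - 30*t^2 + t*(20*d + 97) + 10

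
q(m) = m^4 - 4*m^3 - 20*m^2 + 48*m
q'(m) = 4*m^3 - 12*m^2 - 40*m + 48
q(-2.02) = -128.95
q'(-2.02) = 46.87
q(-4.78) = 272.50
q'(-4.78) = -471.84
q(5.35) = -108.92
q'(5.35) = 103.05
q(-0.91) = -56.54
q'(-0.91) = 71.45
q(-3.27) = -116.62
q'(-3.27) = -89.38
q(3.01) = -63.72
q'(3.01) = -72.04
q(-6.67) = 1956.29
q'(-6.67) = -1406.03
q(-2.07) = -131.22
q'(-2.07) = 43.90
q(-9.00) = 7425.00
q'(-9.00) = -3480.00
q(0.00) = 0.00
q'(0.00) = 48.00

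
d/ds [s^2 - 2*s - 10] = 2*s - 2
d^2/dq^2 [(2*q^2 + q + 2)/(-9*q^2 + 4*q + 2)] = 2*(-153*q^3 - 594*q^2 + 162*q - 68)/(729*q^6 - 972*q^5 - 54*q^4 + 368*q^3 + 12*q^2 - 48*q - 8)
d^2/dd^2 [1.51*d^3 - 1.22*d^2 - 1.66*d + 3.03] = 9.06*d - 2.44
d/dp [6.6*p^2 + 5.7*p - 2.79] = 13.2*p + 5.7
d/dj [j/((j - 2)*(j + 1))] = (-j^2 - 2)/(j^4 - 2*j^3 - 3*j^2 + 4*j + 4)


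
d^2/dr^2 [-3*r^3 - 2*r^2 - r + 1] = -18*r - 4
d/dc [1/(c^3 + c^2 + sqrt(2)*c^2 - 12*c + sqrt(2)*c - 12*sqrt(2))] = (-3*c^2 - 2*sqrt(2)*c - 2*c - sqrt(2) + 12)/(c^3 + c^2 + sqrt(2)*c^2 - 12*c + sqrt(2)*c - 12*sqrt(2))^2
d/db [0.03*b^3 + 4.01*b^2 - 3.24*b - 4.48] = 0.09*b^2 + 8.02*b - 3.24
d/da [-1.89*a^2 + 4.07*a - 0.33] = 4.07 - 3.78*a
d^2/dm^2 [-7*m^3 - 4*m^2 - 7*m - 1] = -42*m - 8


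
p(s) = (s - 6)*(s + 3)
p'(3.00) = 3.00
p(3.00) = -18.00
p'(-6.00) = -15.00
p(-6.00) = 36.00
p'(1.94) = 0.88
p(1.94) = -20.06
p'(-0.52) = -4.04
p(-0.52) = -16.17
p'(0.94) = -1.12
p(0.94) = -19.94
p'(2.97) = 2.94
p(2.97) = -18.09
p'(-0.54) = -4.08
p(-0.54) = -16.09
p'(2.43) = 1.86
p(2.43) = -19.39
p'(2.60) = 2.20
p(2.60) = -19.04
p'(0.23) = -2.54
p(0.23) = -18.64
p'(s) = 2*s - 3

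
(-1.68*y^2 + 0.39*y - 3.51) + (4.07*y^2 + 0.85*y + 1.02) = 2.39*y^2 + 1.24*y - 2.49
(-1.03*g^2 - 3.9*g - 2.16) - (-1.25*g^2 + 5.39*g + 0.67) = 0.22*g^2 - 9.29*g - 2.83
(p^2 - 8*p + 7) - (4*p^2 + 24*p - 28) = -3*p^2 - 32*p + 35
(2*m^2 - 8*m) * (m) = 2*m^3 - 8*m^2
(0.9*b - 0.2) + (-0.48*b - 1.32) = 0.42*b - 1.52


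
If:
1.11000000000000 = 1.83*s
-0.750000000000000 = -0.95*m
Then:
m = 0.79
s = 0.61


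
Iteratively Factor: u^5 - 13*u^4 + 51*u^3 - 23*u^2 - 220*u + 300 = (u - 3)*(u^4 - 10*u^3 + 21*u^2 + 40*u - 100) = (u - 3)*(u - 2)*(u^3 - 8*u^2 + 5*u + 50) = (u - 5)*(u - 3)*(u - 2)*(u^2 - 3*u - 10) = (u - 5)*(u - 3)*(u - 2)*(u + 2)*(u - 5)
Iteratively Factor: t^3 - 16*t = (t)*(t^2 - 16) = t*(t + 4)*(t - 4)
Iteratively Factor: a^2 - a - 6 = (a - 3)*(a + 2)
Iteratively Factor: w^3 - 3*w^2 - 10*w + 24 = (w - 2)*(w^2 - w - 12) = (w - 4)*(w - 2)*(w + 3)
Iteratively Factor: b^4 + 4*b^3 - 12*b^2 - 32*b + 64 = (b - 2)*(b^3 + 6*b^2 - 32) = (b - 2)*(b + 4)*(b^2 + 2*b - 8) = (b - 2)^2*(b + 4)*(b + 4)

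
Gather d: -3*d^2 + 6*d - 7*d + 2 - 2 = -3*d^2 - d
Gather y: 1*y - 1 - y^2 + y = -y^2 + 2*y - 1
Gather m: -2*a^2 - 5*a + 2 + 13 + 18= -2*a^2 - 5*a + 33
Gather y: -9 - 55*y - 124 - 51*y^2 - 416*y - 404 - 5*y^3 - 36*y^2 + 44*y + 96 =-5*y^3 - 87*y^2 - 427*y - 441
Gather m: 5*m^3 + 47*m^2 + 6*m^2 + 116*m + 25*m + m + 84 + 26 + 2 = 5*m^3 + 53*m^2 + 142*m + 112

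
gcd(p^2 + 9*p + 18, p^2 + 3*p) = p + 3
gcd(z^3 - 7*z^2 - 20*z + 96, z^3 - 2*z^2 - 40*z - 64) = z^2 - 4*z - 32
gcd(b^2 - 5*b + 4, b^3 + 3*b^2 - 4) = b - 1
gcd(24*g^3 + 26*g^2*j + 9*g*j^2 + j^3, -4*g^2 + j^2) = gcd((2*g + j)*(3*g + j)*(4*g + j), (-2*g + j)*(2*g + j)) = 2*g + j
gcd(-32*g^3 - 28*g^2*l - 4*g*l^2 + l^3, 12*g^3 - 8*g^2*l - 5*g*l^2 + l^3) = 2*g + l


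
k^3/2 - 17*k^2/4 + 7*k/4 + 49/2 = (k/2 + 1)*(k - 7)*(k - 7/2)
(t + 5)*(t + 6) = t^2 + 11*t + 30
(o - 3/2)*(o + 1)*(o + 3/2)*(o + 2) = o^4 + 3*o^3 - o^2/4 - 27*o/4 - 9/2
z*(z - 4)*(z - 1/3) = z^3 - 13*z^2/3 + 4*z/3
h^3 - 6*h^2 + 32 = (h - 4)^2*(h + 2)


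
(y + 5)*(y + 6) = y^2 + 11*y + 30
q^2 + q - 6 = (q - 2)*(q + 3)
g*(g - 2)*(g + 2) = g^3 - 4*g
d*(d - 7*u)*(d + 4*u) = d^3 - 3*d^2*u - 28*d*u^2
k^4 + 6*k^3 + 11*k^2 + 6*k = k*(k + 1)*(k + 2)*(k + 3)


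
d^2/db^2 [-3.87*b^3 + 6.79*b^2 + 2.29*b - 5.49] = 13.58 - 23.22*b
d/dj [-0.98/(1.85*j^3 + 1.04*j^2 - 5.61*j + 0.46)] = (5.439*j^2 + 2.0384*j - 5.4978)/(1.85*j^3 + 1.04*j^2 - 5.61*j + 0.46)^2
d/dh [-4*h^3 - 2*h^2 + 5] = 4*h*(-3*h - 1)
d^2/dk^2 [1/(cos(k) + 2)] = (sin(k)^2 + 2*cos(k) + 1)/(cos(k) + 2)^3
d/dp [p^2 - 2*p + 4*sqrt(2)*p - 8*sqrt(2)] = 2*p - 2 + 4*sqrt(2)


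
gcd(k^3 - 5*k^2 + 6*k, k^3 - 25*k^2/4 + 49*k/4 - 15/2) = k^2 - 5*k + 6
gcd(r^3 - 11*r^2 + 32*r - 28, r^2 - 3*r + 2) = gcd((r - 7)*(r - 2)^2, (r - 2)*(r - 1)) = r - 2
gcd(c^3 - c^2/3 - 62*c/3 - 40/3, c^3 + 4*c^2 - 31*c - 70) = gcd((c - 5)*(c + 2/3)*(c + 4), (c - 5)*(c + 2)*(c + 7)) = c - 5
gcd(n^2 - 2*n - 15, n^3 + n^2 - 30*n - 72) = n + 3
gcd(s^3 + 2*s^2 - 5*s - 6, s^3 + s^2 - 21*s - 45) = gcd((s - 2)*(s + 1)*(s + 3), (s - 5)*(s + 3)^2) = s + 3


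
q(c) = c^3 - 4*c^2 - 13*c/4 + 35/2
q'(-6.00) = 152.75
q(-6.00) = -323.00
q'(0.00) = -3.25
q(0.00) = 17.50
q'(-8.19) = 263.50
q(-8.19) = -773.54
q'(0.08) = -3.87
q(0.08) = 17.21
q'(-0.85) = 5.72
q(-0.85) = 16.76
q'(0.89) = -7.99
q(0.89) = 12.14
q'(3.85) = 10.42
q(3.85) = 2.76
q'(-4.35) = 88.32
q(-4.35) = -126.37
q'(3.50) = 5.50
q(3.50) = 0.00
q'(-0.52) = 1.72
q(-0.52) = 17.97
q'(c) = 3*c^2 - 8*c - 13/4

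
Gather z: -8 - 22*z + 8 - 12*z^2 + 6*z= -12*z^2 - 16*z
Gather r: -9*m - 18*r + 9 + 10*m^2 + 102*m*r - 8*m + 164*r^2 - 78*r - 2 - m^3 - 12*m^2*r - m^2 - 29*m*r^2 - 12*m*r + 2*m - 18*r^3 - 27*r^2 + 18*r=-m^3 + 9*m^2 - 15*m - 18*r^3 + r^2*(137 - 29*m) + r*(-12*m^2 + 90*m - 78) + 7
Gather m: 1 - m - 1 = -m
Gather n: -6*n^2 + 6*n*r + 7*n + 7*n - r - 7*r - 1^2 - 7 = -6*n^2 + n*(6*r + 14) - 8*r - 8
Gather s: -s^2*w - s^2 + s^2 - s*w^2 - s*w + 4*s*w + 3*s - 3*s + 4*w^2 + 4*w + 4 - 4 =-s^2*w + s*(-w^2 + 3*w) + 4*w^2 + 4*w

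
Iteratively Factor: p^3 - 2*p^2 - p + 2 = (p - 1)*(p^2 - p - 2) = (p - 1)*(p + 1)*(p - 2)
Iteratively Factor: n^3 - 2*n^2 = (n)*(n^2 - 2*n) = n*(n - 2)*(n)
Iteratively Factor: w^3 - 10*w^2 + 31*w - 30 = (w - 5)*(w^2 - 5*w + 6) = (w - 5)*(w - 2)*(w - 3)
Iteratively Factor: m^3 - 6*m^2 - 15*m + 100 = (m + 4)*(m^2 - 10*m + 25) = (m - 5)*(m + 4)*(m - 5)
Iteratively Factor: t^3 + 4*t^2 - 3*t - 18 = (t + 3)*(t^2 + t - 6) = (t + 3)^2*(t - 2)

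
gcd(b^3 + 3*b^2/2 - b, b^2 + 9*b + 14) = b + 2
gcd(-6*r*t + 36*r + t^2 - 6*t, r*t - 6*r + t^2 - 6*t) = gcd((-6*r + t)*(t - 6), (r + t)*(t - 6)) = t - 6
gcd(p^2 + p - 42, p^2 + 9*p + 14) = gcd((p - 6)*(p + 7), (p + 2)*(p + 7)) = p + 7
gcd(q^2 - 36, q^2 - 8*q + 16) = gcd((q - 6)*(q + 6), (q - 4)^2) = 1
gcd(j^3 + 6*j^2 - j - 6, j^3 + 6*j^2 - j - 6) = j^3 + 6*j^2 - j - 6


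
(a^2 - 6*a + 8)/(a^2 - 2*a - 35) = (-a^2 + 6*a - 8)/(-a^2 + 2*a + 35)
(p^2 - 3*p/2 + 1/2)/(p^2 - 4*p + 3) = (p - 1/2)/(p - 3)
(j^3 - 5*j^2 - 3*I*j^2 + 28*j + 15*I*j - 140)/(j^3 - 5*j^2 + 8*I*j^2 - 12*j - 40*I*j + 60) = (j^2 - 3*I*j + 28)/(j^2 + 8*I*j - 12)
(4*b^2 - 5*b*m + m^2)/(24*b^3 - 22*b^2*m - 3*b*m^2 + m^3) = (4*b - m)/(24*b^2 + 2*b*m - m^2)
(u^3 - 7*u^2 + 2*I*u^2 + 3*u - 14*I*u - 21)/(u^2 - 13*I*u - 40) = (u^3 + u^2*(-7 + 2*I) + u*(3 - 14*I) - 21)/(u^2 - 13*I*u - 40)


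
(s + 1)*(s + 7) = s^2 + 8*s + 7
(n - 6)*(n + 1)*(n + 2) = n^3 - 3*n^2 - 16*n - 12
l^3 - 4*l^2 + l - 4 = (l - 4)*(l - I)*(l + I)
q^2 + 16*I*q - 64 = (q + 8*I)^2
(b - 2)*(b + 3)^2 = b^3 + 4*b^2 - 3*b - 18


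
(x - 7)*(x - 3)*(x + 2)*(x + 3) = x^4 - 5*x^3 - 23*x^2 + 45*x + 126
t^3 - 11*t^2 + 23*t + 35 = (t - 7)*(t - 5)*(t + 1)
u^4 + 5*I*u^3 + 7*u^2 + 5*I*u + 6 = (u - I)^2*(u + I)*(u + 6*I)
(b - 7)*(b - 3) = b^2 - 10*b + 21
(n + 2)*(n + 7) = n^2 + 9*n + 14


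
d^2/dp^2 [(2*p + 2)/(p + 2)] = -4/(p + 2)^3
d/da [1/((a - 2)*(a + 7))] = (-2*a - 5)/(a^4 + 10*a^3 - 3*a^2 - 140*a + 196)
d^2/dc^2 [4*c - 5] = 0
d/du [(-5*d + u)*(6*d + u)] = d + 2*u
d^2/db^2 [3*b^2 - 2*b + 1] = 6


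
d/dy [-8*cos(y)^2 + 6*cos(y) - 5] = 2*(8*cos(y) - 3)*sin(y)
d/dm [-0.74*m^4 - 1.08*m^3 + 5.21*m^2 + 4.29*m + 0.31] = -2.96*m^3 - 3.24*m^2 + 10.42*m + 4.29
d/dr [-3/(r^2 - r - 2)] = 3*(2*r - 1)/(-r^2 + r + 2)^2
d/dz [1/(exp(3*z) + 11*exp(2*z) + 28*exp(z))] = (-3*exp(2*z) - 22*exp(z) - 28)*exp(-z)/(exp(2*z) + 11*exp(z) + 28)^2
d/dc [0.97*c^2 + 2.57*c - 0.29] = 1.94*c + 2.57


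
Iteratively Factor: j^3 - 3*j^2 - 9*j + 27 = (j - 3)*(j^2 - 9) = (j - 3)*(j + 3)*(j - 3)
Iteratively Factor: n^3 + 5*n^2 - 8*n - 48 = (n + 4)*(n^2 + n - 12) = (n - 3)*(n + 4)*(n + 4)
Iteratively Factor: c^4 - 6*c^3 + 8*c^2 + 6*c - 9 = (c - 3)*(c^3 - 3*c^2 - c + 3) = (c - 3)^2*(c^2 - 1) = (c - 3)^2*(c - 1)*(c + 1)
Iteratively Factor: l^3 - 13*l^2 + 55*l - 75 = (l - 3)*(l^2 - 10*l + 25) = (l - 5)*(l - 3)*(l - 5)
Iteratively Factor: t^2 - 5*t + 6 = (t - 2)*(t - 3)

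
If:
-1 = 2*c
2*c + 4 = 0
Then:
No Solution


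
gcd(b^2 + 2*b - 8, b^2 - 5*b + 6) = b - 2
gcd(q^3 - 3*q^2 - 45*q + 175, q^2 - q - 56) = q + 7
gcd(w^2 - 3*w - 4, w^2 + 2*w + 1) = w + 1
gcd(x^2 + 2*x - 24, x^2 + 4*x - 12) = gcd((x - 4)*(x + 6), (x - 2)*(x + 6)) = x + 6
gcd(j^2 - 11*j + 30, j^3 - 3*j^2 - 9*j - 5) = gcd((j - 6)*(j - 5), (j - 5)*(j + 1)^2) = j - 5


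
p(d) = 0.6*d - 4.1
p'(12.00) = 0.60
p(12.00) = 3.10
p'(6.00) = 0.60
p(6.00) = -0.50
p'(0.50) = 0.60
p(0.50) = -3.80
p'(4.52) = 0.60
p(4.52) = -1.39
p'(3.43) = 0.60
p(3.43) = -2.04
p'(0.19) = 0.60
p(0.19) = -3.99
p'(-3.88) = 0.60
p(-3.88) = -6.43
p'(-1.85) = 0.60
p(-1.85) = -5.21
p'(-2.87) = 0.60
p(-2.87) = -5.82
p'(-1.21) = 0.60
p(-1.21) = -4.83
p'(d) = 0.600000000000000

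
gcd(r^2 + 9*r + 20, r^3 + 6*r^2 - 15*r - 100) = r + 5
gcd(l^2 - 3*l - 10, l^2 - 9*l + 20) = l - 5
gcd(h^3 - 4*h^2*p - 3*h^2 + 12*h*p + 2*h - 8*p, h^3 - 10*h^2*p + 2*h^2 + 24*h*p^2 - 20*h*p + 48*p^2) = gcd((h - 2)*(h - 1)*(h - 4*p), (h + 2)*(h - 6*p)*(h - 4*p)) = -h + 4*p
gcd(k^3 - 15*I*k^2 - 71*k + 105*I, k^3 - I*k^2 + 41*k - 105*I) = k^2 - 8*I*k - 15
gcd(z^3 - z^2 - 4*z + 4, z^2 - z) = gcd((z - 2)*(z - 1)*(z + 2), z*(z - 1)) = z - 1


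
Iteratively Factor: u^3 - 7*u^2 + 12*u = (u)*(u^2 - 7*u + 12) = u*(u - 3)*(u - 4)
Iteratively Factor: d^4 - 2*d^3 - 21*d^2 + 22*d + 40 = (d - 5)*(d^3 + 3*d^2 - 6*d - 8) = (d - 5)*(d + 1)*(d^2 + 2*d - 8) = (d - 5)*(d + 1)*(d + 4)*(d - 2)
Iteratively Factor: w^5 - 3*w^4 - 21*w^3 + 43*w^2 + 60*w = (w)*(w^4 - 3*w^3 - 21*w^2 + 43*w + 60) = w*(w + 4)*(w^3 - 7*w^2 + 7*w + 15) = w*(w - 5)*(w + 4)*(w^2 - 2*w - 3) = w*(w - 5)*(w + 1)*(w + 4)*(w - 3)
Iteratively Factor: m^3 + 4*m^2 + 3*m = (m + 3)*(m^2 + m) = m*(m + 3)*(m + 1)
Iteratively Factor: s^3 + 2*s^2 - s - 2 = (s - 1)*(s^2 + 3*s + 2) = (s - 1)*(s + 1)*(s + 2)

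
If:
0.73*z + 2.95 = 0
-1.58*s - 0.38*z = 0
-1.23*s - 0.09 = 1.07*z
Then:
No Solution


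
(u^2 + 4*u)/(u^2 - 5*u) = (u + 4)/(u - 5)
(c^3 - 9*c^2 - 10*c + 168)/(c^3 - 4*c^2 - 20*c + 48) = (c - 7)/(c - 2)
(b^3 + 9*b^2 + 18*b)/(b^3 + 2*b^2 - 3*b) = (b + 6)/(b - 1)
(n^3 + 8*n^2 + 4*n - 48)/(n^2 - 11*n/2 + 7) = 2*(n^2 + 10*n + 24)/(2*n - 7)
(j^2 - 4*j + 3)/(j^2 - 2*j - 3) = (j - 1)/(j + 1)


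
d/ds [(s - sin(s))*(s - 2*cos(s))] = (s - sin(s))*(2*sin(s) + 1) - (s - 2*cos(s))*(cos(s) - 1)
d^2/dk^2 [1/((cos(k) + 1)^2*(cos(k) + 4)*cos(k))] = 2*(-122*(1 - cos(k)^2)^2/cos(k)^3 + 10*sin(k)^6/cos(k)^3 + 2*cos(k)^3 - 53*cos(k)^2 + 76*tan(k)^2 + 108 - 75/cos(k) + 128/cos(k)^3)/((cos(k) + 1)^4*(cos(k) + 4)^3)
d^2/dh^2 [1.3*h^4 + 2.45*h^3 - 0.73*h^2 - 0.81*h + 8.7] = 15.6*h^2 + 14.7*h - 1.46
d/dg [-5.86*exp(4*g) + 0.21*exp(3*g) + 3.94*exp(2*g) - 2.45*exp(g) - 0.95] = (-23.44*exp(3*g) + 0.63*exp(2*g) + 7.88*exp(g) - 2.45)*exp(g)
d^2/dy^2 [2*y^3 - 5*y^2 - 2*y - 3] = 12*y - 10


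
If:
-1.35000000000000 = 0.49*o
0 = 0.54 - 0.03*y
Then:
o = -2.76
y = 18.00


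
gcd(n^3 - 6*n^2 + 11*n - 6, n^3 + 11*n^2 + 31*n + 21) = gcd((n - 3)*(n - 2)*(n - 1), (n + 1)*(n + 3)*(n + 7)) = 1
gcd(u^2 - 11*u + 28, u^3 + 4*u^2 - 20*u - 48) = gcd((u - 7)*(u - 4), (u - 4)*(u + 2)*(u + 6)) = u - 4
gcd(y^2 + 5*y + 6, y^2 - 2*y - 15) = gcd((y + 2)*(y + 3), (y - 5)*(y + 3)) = y + 3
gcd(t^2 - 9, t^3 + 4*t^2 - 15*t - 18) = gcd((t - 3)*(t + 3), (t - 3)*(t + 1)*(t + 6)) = t - 3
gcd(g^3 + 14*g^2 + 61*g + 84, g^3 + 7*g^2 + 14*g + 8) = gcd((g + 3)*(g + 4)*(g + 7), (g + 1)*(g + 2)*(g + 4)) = g + 4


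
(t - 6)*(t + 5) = t^2 - t - 30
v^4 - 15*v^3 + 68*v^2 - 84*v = v*(v - 7)*(v - 6)*(v - 2)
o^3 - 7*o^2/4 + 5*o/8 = o*(o - 5/4)*(o - 1/2)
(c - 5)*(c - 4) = c^2 - 9*c + 20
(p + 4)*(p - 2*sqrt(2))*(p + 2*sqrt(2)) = p^3 + 4*p^2 - 8*p - 32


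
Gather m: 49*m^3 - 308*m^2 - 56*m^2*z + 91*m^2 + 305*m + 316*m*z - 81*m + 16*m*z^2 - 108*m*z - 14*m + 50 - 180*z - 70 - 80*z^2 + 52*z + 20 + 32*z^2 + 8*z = 49*m^3 + m^2*(-56*z - 217) + m*(16*z^2 + 208*z + 210) - 48*z^2 - 120*z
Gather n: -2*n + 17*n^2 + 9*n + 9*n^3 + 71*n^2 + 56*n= 9*n^3 + 88*n^2 + 63*n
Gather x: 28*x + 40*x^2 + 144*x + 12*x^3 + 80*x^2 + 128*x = 12*x^3 + 120*x^2 + 300*x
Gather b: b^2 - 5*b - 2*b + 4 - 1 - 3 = b^2 - 7*b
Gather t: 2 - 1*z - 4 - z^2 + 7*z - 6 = -z^2 + 6*z - 8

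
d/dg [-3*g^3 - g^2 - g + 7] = -9*g^2 - 2*g - 1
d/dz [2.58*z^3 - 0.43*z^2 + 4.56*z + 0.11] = 7.74*z^2 - 0.86*z + 4.56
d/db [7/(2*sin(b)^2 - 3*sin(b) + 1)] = 7*(3 - 4*sin(b))*cos(b)/(2*sin(b)^2 - 3*sin(b) + 1)^2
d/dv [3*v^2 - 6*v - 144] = 6*v - 6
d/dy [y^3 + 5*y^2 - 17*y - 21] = 3*y^2 + 10*y - 17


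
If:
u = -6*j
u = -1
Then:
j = 1/6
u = -1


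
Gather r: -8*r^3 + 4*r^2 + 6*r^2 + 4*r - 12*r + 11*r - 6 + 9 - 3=-8*r^3 + 10*r^2 + 3*r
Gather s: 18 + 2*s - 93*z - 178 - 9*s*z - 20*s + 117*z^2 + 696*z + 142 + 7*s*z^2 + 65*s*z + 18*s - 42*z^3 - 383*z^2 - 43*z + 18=s*(7*z^2 + 56*z) - 42*z^3 - 266*z^2 + 560*z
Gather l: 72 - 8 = 64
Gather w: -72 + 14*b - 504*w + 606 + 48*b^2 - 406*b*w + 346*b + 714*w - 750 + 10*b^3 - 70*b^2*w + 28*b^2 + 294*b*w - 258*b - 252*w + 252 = 10*b^3 + 76*b^2 + 102*b + w*(-70*b^2 - 112*b - 42) + 36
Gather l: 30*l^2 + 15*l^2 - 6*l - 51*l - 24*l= 45*l^2 - 81*l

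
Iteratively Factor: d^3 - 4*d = (d - 2)*(d^2 + 2*d) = (d - 2)*(d + 2)*(d)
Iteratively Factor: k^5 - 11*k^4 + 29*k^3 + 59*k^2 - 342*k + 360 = (k - 5)*(k^4 - 6*k^3 - k^2 + 54*k - 72) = (k - 5)*(k - 2)*(k^3 - 4*k^2 - 9*k + 36) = (k - 5)*(k - 2)*(k + 3)*(k^2 - 7*k + 12) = (k - 5)*(k - 4)*(k - 2)*(k + 3)*(k - 3)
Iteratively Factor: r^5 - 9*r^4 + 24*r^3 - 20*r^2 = (r - 5)*(r^4 - 4*r^3 + 4*r^2) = (r - 5)*(r - 2)*(r^3 - 2*r^2) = (r - 5)*(r - 2)^2*(r^2) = r*(r - 5)*(r - 2)^2*(r)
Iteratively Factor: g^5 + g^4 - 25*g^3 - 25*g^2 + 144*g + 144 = (g + 4)*(g^4 - 3*g^3 - 13*g^2 + 27*g + 36) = (g + 3)*(g + 4)*(g^3 - 6*g^2 + 5*g + 12) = (g - 3)*(g + 3)*(g + 4)*(g^2 - 3*g - 4) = (g - 3)*(g + 1)*(g + 3)*(g + 4)*(g - 4)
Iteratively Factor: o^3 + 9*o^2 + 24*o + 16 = (o + 4)*(o^2 + 5*o + 4) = (o + 1)*(o + 4)*(o + 4)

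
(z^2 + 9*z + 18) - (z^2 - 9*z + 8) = 18*z + 10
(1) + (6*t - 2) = 6*t - 1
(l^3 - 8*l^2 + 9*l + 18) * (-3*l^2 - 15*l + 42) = -3*l^5 + 9*l^4 + 135*l^3 - 525*l^2 + 108*l + 756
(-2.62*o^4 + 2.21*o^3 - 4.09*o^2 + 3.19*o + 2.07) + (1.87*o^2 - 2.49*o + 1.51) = -2.62*o^4 + 2.21*o^3 - 2.22*o^2 + 0.7*o + 3.58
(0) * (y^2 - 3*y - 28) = 0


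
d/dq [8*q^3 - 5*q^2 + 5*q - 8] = 24*q^2 - 10*q + 5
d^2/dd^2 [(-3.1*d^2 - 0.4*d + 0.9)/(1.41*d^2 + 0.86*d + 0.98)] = (5.92764*d^3 + 36.43722*d^2 + 9.86436*d - 6.4362)/(2.803221*d^6 + 5.129298*d^5 + 8.973522*d^4 + 7.766144*d^3 + 6.236916*d^2 + 2.477832*d + 0.941192)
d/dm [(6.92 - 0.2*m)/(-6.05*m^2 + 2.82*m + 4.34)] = (-1.21*m^2 + 83.732*m - 20.3824)/(36.6025*m^4 - 34.122*m^3 - 44.5616*m^2 + 24.4776*m + 18.8356)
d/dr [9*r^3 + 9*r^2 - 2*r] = 27*r^2 + 18*r - 2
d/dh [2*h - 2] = 2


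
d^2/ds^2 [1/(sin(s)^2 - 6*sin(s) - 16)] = 2*(-2*sin(s)^4 + 9*sin(s)^3 - 47*sin(s)^2 + 30*sin(s) + 52)/((sin(s) - 8)^3*(sin(s) + 2)^3)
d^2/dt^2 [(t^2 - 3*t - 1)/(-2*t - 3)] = -46/(8*t^3 + 36*t^2 + 54*t + 27)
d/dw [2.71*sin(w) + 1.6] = 2.71*cos(w)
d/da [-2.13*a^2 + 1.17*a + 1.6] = 1.17 - 4.26*a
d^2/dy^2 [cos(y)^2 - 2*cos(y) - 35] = 2*cos(y) - 2*cos(2*y)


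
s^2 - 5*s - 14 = (s - 7)*(s + 2)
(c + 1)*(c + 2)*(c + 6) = c^3 + 9*c^2 + 20*c + 12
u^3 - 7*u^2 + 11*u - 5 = (u - 5)*(u - 1)^2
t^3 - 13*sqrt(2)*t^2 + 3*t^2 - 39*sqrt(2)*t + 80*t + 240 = (t + 3)*(t - 8*sqrt(2))*(t - 5*sqrt(2))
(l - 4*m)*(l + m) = l^2 - 3*l*m - 4*m^2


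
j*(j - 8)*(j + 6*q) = j^3 + 6*j^2*q - 8*j^2 - 48*j*q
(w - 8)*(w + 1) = w^2 - 7*w - 8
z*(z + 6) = z^2 + 6*z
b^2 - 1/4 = (b - 1/2)*(b + 1/2)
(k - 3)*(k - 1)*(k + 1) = k^3 - 3*k^2 - k + 3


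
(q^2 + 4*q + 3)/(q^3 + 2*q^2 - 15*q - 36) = (q + 1)/(q^2 - q - 12)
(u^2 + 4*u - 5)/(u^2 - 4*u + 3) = (u + 5)/(u - 3)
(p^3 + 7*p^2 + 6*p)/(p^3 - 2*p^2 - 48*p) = (p + 1)/(p - 8)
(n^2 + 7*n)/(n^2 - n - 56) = n/(n - 8)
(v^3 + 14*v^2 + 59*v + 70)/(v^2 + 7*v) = v + 7 + 10/v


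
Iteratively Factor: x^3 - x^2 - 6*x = (x)*(x^2 - x - 6) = x*(x - 3)*(x + 2)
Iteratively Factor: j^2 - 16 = (j - 4)*(j + 4)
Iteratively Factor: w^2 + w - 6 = (w - 2)*(w + 3)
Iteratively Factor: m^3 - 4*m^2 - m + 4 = (m - 4)*(m^2 - 1) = (m - 4)*(m - 1)*(m + 1)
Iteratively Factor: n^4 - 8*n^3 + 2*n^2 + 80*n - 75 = (n - 5)*(n^3 - 3*n^2 - 13*n + 15) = (n - 5)*(n + 3)*(n^2 - 6*n + 5) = (n - 5)*(n - 1)*(n + 3)*(n - 5)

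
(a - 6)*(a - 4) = a^2 - 10*a + 24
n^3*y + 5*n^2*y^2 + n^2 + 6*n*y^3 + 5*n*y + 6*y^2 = (n + 2*y)*(n + 3*y)*(n*y + 1)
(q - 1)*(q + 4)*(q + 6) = q^3 + 9*q^2 + 14*q - 24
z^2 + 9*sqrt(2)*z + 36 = (z + 3*sqrt(2))*(z + 6*sqrt(2))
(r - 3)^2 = r^2 - 6*r + 9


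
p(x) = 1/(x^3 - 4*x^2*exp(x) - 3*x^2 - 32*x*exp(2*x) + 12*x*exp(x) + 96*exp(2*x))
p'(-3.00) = -0.01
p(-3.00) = -0.02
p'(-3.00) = -0.01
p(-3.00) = -0.02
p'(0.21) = -0.01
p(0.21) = 0.01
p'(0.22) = -0.01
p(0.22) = 0.01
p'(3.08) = 0.01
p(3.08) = -0.00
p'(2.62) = 0.00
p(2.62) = 0.00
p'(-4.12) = -0.00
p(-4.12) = -0.01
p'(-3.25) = -0.01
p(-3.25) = -0.01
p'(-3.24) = -0.01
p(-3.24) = -0.01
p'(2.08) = -0.00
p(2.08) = 0.00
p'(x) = (4*x^2*exp(x) - 3*x^2 + 64*x*exp(2*x) - 4*x*exp(x) + 6*x - 160*exp(2*x) - 12*exp(x))/(x^3 - 4*x^2*exp(x) - 3*x^2 - 32*x*exp(2*x) + 12*x*exp(x) + 96*exp(2*x))^2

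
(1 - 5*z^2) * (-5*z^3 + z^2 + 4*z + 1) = 25*z^5 - 5*z^4 - 25*z^3 - 4*z^2 + 4*z + 1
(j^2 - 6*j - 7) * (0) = 0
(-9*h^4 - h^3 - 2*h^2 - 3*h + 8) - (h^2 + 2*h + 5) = -9*h^4 - h^3 - 3*h^2 - 5*h + 3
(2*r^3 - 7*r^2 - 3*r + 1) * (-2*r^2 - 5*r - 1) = -4*r^5 + 4*r^4 + 39*r^3 + 20*r^2 - 2*r - 1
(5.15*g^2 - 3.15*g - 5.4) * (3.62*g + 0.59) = 18.643*g^3 - 8.3645*g^2 - 21.4065*g - 3.186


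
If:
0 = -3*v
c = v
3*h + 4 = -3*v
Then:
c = 0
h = -4/3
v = 0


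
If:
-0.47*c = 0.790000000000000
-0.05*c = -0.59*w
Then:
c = -1.68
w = -0.14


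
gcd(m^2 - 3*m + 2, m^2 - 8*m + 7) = m - 1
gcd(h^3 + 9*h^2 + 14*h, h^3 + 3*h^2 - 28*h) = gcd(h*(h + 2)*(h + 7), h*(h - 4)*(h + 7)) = h^2 + 7*h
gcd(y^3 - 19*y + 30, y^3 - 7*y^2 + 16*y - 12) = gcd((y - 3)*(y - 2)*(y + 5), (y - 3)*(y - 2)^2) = y^2 - 5*y + 6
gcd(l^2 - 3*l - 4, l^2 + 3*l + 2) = l + 1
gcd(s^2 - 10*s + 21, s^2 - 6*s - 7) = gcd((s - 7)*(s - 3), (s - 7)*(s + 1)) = s - 7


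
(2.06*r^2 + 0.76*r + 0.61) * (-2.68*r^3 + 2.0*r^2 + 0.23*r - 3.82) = -5.5208*r^5 + 2.0832*r^4 + 0.359*r^3 - 6.4744*r^2 - 2.7629*r - 2.3302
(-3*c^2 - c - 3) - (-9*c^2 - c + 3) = 6*c^2 - 6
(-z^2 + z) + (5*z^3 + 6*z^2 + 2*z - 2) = 5*z^3 + 5*z^2 + 3*z - 2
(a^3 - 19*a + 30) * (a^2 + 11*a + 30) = a^5 + 11*a^4 + 11*a^3 - 179*a^2 - 240*a + 900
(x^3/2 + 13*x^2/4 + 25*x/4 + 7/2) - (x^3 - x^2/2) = -x^3/2 + 15*x^2/4 + 25*x/4 + 7/2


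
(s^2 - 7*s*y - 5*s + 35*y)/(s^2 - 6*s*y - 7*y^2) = (s - 5)/(s + y)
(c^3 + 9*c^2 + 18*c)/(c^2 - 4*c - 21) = c*(c + 6)/(c - 7)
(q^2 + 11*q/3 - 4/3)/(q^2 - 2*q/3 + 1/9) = 3*(q + 4)/(3*q - 1)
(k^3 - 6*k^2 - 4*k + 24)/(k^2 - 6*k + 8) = (k^2 - 4*k - 12)/(k - 4)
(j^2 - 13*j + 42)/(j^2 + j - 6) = (j^2 - 13*j + 42)/(j^2 + j - 6)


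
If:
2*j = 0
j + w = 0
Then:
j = 0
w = 0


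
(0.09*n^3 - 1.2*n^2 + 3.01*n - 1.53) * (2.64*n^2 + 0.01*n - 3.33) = 0.2376*n^5 - 3.1671*n^4 + 7.6347*n^3 - 0.0131000000000006*n^2 - 10.0386*n + 5.0949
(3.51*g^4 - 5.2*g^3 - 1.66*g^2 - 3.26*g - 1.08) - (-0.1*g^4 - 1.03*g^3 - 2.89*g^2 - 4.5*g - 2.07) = 3.61*g^4 - 4.17*g^3 + 1.23*g^2 + 1.24*g + 0.99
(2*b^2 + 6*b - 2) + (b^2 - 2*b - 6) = 3*b^2 + 4*b - 8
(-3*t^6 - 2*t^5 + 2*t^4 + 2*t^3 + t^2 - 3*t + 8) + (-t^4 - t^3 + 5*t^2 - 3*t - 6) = -3*t^6 - 2*t^5 + t^4 + t^3 + 6*t^2 - 6*t + 2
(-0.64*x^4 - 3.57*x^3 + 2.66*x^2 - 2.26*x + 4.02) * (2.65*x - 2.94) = -1.696*x^5 - 7.5789*x^4 + 17.5448*x^3 - 13.8094*x^2 + 17.2974*x - 11.8188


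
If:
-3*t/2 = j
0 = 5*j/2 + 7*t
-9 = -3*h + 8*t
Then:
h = 3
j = 0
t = 0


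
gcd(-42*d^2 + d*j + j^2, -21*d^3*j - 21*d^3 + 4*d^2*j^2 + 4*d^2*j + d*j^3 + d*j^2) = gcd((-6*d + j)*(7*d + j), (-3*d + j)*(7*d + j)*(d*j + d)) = 7*d + j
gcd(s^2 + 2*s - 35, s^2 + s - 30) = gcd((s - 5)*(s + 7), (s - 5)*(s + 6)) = s - 5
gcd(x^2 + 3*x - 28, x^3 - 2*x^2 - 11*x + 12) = x - 4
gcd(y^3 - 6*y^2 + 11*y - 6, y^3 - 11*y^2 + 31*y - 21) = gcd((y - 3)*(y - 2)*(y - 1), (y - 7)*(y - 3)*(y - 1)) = y^2 - 4*y + 3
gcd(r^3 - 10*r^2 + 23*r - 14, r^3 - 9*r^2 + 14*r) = r^2 - 9*r + 14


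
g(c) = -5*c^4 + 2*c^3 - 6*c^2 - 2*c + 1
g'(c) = -20*c^3 + 6*c^2 - 12*c - 2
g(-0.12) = 1.15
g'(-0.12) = -0.44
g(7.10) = -12305.68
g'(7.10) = -6942.96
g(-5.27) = -4304.49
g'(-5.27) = 3155.14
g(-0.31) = 0.94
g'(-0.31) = 2.89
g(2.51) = -208.65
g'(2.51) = -310.58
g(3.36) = -634.87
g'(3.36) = -733.24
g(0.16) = 0.53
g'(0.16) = -3.85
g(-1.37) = -30.28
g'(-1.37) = 77.13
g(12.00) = -101111.00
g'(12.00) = -33842.00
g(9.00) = -31850.00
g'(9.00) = -14204.00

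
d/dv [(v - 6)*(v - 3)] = 2*v - 9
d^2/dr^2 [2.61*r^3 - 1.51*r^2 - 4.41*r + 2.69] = 15.66*r - 3.02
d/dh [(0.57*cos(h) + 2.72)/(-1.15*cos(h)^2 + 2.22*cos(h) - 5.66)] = (-0.6555*cos(h)^2 - 6.256*cos(h) + 9.2646)*sin(h)/(1.3225*cos(h)^4 - 5.106*cos(h)^3 + 17.9464*cos(h)^2 - 25.1304*cos(h) + 32.0356)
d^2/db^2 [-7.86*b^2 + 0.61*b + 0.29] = -15.7200000000000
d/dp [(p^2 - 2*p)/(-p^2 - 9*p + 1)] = (-11*p^2 + 2*p - 2)/(p^4 + 18*p^3 + 79*p^2 - 18*p + 1)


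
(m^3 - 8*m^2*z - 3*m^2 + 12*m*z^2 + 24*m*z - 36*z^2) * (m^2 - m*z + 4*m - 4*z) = m^5 - 9*m^4*z + m^4 + 20*m^3*z^2 - 9*m^3*z - 12*m^3 - 12*m^2*z^3 + 20*m^2*z^2 + 108*m^2*z - 12*m*z^3 - 240*m*z^2 + 144*z^3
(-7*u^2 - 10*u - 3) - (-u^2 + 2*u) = -6*u^2 - 12*u - 3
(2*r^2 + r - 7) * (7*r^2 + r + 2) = 14*r^4 + 9*r^3 - 44*r^2 - 5*r - 14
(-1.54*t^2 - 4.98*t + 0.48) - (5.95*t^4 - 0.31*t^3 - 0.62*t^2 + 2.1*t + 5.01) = -5.95*t^4 + 0.31*t^3 - 0.92*t^2 - 7.08*t - 4.53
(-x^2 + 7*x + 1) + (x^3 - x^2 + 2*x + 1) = x^3 - 2*x^2 + 9*x + 2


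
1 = 1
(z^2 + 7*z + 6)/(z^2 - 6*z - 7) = (z + 6)/(z - 7)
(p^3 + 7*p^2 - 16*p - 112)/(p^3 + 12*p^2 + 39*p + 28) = (p - 4)/(p + 1)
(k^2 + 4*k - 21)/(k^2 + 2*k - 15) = (k + 7)/(k + 5)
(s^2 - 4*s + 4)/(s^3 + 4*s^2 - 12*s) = (s - 2)/(s*(s + 6))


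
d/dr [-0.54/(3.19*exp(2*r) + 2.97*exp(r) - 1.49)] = (3.4452*exp(r) + 1.6038)*exp(r)/(3.19*exp(2*r) + 2.97*exp(r) - 1.49)^2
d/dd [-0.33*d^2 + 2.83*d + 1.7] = 2.83 - 0.66*d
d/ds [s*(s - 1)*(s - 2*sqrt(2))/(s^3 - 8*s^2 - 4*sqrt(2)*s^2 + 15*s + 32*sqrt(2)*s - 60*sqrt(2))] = (-7*s^4 - 2*sqrt(2)*s^4 + 30*s^3 + 60*sqrt(2)*s^3 - 226*sqrt(2)*s^2 - 127*s^2 + 120*sqrt(2)*s + 480*s - 240)/(s^6 - 16*s^5 - 8*sqrt(2)*s^5 + 126*s^4 + 128*sqrt(2)*s^4 - 752*sqrt(2)*s^3 - 752*s^3 + 1920*sqrt(2)*s^2 + 3233*s^2 - 7680*s - 1800*sqrt(2)*s + 7200)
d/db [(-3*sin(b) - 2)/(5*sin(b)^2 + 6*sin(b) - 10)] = (15*sin(b)^2 + 20*sin(b) + 42)*cos(b)/(5*sin(b)^2 + 6*sin(b) - 10)^2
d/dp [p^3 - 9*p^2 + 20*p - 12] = 3*p^2 - 18*p + 20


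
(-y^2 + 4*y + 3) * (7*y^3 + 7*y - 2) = -7*y^5 + 28*y^4 + 14*y^3 + 30*y^2 + 13*y - 6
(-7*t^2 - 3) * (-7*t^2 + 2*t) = 49*t^4 - 14*t^3 + 21*t^2 - 6*t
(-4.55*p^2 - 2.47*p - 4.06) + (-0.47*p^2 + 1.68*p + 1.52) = -5.02*p^2 - 0.79*p - 2.54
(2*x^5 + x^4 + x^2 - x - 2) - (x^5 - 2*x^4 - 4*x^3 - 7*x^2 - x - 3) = x^5 + 3*x^4 + 4*x^3 + 8*x^2 + 1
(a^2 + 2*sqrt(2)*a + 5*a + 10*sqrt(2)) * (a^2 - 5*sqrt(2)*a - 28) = a^4 - 3*sqrt(2)*a^3 + 5*a^3 - 48*a^2 - 15*sqrt(2)*a^2 - 240*a - 56*sqrt(2)*a - 280*sqrt(2)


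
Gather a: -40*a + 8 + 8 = 16 - 40*a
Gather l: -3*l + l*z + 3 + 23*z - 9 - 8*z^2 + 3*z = l*(z - 3) - 8*z^2 + 26*z - 6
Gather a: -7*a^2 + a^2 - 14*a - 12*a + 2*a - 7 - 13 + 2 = -6*a^2 - 24*a - 18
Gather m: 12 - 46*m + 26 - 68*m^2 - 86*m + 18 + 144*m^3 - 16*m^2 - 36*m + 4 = 144*m^3 - 84*m^2 - 168*m + 60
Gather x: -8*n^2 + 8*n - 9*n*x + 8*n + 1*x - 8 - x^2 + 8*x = -8*n^2 + 16*n - x^2 + x*(9 - 9*n) - 8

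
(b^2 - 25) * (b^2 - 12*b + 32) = b^4 - 12*b^3 + 7*b^2 + 300*b - 800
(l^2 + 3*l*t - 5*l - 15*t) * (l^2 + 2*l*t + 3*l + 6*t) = l^4 + 5*l^3*t - 2*l^3 + 6*l^2*t^2 - 10*l^2*t - 15*l^2 - 12*l*t^2 - 75*l*t - 90*t^2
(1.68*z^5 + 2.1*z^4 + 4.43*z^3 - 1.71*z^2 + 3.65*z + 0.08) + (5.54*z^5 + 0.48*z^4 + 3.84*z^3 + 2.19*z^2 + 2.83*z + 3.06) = 7.22*z^5 + 2.58*z^4 + 8.27*z^3 + 0.48*z^2 + 6.48*z + 3.14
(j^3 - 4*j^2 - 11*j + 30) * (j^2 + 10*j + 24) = j^5 + 6*j^4 - 27*j^3 - 176*j^2 + 36*j + 720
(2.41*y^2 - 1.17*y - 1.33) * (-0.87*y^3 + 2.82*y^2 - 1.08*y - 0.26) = -2.0967*y^5 + 7.8141*y^4 - 4.7451*y^3 - 3.1136*y^2 + 1.7406*y + 0.3458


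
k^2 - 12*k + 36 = (k - 6)^2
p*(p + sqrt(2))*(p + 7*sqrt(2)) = p^3 + 8*sqrt(2)*p^2 + 14*p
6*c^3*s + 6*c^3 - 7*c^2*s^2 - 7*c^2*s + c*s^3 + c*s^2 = (-6*c + s)*(-c + s)*(c*s + c)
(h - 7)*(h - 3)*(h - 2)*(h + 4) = h^4 - 8*h^3 - 7*h^2 + 122*h - 168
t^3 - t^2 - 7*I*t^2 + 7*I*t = t*(t - 1)*(t - 7*I)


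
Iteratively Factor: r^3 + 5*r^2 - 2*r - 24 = (r + 4)*(r^2 + r - 6) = (r + 3)*(r + 4)*(r - 2)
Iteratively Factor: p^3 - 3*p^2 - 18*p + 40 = (p - 2)*(p^2 - p - 20) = (p - 5)*(p - 2)*(p + 4)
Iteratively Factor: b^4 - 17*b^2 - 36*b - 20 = (b + 1)*(b^3 - b^2 - 16*b - 20) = (b + 1)*(b + 2)*(b^2 - 3*b - 10) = (b + 1)*(b + 2)^2*(b - 5)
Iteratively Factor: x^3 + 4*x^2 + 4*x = (x)*(x^2 + 4*x + 4) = x*(x + 2)*(x + 2)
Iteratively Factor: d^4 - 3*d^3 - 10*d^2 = (d)*(d^3 - 3*d^2 - 10*d) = d^2*(d^2 - 3*d - 10) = d^2*(d + 2)*(d - 5)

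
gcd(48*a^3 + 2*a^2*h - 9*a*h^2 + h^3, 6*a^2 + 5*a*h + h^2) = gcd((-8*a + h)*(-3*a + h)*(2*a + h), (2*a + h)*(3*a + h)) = 2*a + h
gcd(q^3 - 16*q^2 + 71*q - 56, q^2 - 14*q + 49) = q - 7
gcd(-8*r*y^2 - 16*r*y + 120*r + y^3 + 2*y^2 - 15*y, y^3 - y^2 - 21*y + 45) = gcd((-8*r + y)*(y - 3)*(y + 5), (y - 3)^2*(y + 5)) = y^2 + 2*y - 15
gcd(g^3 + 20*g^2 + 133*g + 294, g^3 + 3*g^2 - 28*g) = g + 7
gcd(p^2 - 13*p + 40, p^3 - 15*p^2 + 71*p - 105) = p - 5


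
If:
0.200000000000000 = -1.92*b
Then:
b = -0.10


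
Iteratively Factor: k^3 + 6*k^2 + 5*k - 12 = (k + 3)*(k^2 + 3*k - 4) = (k - 1)*(k + 3)*(k + 4)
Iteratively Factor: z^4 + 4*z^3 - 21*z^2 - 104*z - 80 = (z - 5)*(z^3 + 9*z^2 + 24*z + 16) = (z - 5)*(z + 4)*(z^2 + 5*z + 4) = (z - 5)*(z + 1)*(z + 4)*(z + 4)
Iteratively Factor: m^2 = (m)*(m)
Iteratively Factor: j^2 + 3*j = (j + 3)*(j)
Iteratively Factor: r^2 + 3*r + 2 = (r + 1)*(r + 2)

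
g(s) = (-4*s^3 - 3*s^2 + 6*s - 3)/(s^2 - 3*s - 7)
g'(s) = (3 - 2*s)*(-4*s^3 - 3*s^2 + 6*s - 3)/(s^2 - 3*s - 7)^2 + (-12*s^2 - 6*s + 6)/(s^2 - 3*s - 7)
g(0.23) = 0.24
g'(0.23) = -0.60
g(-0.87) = 2.16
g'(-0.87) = -3.41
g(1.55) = 1.71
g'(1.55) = 3.49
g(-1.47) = 13.04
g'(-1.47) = -154.66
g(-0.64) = 1.50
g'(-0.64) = -2.43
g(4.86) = -247.04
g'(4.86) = 663.62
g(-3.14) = 5.90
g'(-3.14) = -3.16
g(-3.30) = 6.40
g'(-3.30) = -3.15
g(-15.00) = 48.41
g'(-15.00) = -3.83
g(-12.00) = 37.02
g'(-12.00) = -3.76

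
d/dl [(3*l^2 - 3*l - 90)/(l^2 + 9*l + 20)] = 30/(l^2 + 8*l + 16)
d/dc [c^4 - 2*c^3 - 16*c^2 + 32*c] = 4*c^3 - 6*c^2 - 32*c + 32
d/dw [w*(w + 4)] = 2*w + 4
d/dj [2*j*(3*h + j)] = 6*h + 4*j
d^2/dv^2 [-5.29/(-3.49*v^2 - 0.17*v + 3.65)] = (-128.865458*v^2 - 6.277114*v + 5.29*(6.98*v + 0.17)*(13.96*v + 0.34) + 134.77333)/(3.49*v^2 + 0.17*v - 3.65)^3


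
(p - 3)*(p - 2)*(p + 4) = p^3 - p^2 - 14*p + 24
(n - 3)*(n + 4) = n^2 + n - 12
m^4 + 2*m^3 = m^3*(m + 2)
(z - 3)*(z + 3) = z^2 - 9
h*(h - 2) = h^2 - 2*h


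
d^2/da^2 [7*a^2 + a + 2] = 14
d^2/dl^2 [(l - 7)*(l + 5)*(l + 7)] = 6*l + 10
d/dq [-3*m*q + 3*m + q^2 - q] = -3*m + 2*q - 1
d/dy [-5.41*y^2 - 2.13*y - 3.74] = -10.82*y - 2.13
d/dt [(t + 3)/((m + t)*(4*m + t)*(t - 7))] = ((m + t)*(4*m + t)*(t - 7) - (m + t)*(4*m + t)*(t + 3) - (m + t)*(t - 7)*(t + 3) - (4*m + t)*(t - 7)*(t + 3))/((m + t)^2*(4*m + t)^2*(t - 7)^2)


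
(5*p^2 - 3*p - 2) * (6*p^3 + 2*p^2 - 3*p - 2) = 30*p^5 - 8*p^4 - 33*p^3 - 5*p^2 + 12*p + 4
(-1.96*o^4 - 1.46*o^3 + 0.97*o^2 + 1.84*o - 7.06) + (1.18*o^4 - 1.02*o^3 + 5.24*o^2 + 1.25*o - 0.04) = -0.78*o^4 - 2.48*o^3 + 6.21*o^2 + 3.09*o - 7.1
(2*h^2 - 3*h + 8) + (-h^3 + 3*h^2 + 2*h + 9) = -h^3 + 5*h^2 - h + 17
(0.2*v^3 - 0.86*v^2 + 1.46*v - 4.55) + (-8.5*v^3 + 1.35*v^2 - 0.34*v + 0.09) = -8.3*v^3 + 0.49*v^2 + 1.12*v - 4.46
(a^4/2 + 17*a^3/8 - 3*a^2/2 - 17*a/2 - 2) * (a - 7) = a^5/2 - 11*a^4/8 - 131*a^3/8 + 2*a^2 + 115*a/2 + 14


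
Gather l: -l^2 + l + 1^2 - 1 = -l^2 + l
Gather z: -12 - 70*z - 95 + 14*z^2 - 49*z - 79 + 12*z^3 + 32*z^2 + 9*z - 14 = 12*z^3 + 46*z^2 - 110*z - 200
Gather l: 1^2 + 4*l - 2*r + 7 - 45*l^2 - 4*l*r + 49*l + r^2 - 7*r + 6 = -45*l^2 + l*(53 - 4*r) + r^2 - 9*r + 14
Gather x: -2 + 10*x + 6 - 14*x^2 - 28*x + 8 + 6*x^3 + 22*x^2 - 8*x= 6*x^3 + 8*x^2 - 26*x + 12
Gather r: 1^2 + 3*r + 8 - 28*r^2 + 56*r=-28*r^2 + 59*r + 9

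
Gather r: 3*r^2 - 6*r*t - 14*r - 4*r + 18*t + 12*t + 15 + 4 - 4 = 3*r^2 + r*(-6*t - 18) + 30*t + 15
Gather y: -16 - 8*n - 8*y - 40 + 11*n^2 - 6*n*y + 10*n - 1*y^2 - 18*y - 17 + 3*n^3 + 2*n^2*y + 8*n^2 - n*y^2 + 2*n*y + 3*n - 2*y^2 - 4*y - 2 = 3*n^3 + 19*n^2 + 5*n + y^2*(-n - 3) + y*(2*n^2 - 4*n - 30) - 75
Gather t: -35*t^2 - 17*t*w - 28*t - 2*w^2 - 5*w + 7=-35*t^2 + t*(-17*w - 28) - 2*w^2 - 5*w + 7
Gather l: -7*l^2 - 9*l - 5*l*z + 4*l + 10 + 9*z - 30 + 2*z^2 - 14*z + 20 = -7*l^2 + l*(-5*z - 5) + 2*z^2 - 5*z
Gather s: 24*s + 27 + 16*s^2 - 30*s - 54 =16*s^2 - 6*s - 27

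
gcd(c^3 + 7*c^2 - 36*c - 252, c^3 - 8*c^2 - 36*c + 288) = c^2 - 36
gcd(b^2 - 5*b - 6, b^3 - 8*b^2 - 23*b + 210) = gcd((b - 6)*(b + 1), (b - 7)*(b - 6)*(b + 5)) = b - 6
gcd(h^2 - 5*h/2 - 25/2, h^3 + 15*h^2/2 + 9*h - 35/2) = 1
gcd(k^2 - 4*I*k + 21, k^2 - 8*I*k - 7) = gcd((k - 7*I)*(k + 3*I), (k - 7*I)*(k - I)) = k - 7*I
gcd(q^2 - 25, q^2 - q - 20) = q - 5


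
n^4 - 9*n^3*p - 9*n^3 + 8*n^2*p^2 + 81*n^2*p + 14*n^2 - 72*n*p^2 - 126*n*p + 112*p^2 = (n - 7)*(n - 2)*(n - 8*p)*(n - p)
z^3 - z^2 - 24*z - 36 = (z - 6)*(z + 2)*(z + 3)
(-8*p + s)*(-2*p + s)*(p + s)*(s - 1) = 16*p^3*s - 16*p^3 + 6*p^2*s^2 - 6*p^2*s - 9*p*s^3 + 9*p*s^2 + s^4 - s^3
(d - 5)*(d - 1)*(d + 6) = d^3 - 31*d + 30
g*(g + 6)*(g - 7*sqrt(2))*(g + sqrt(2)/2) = g^4 - 13*sqrt(2)*g^3/2 + 6*g^3 - 39*sqrt(2)*g^2 - 7*g^2 - 42*g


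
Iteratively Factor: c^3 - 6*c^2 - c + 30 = (c - 5)*(c^2 - c - 6) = (c - 5)*(c - 3)*(c + 2)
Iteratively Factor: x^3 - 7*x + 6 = (x - 1)*(x^2 + x - 6) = (x - 2)*(x - 1)*(x + 3)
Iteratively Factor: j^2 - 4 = (j + 2)*(j - 2)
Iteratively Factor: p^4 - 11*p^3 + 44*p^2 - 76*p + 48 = (p - 2)*(p^3 - 9*p^2 + 26*p - 24) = (p - 4)*(p - 2)*(p^2 - 5*p + 6) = (p - 4)*(p - 2)^2*(p - 3)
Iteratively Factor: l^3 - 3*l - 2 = (l - 2)*(l^2 + 2*l + 1) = (l - 2)*(l + 1)*(l + 1)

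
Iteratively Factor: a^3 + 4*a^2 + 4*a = (a + 2)*(a^2 + 2*a) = (a + 2)^2*(a)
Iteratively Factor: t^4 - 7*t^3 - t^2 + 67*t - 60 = (t + 3)*(t^3 - 10*t^2 + 29*t - 20) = (t - 1)*(t + 3)*(t^2 - 9*t + 20) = (t - 4)*(t - 1)*(t + 3)*(t - 5)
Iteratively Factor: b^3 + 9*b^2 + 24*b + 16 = (b + 4)*(b^2 + 5*b + 4) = (b + 4)^2*(b + 1)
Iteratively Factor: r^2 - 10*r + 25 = (r - 5)*(r - 5)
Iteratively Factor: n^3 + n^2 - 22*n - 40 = (n + 4)*(n^2 - 3*n - 10) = (n - 5)*(n + 4)*(n + 2)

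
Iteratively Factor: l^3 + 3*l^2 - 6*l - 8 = (l + 1)*(l^2 + 2*l - 8) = (l - 2)*(l + 1)*(l + 4)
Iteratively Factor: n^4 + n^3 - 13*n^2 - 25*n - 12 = (n + 3)*(n^3 - 2*n^2 - 7*n - 4) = (n - 4)*(n + 3)*(n^2 + 2*n + 1) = (n - 4)*(n + 1)*(n + 3)*(n + 1)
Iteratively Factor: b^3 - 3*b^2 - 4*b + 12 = (b - 3)*(b^2 - 4) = (b - 3)*(b + 2)*(b - 2)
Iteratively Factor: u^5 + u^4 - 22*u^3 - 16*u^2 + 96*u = (u)*(u^4 + u^3 - 22*u^2 - 16*u + 96) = u*(u - 4)*(u^3 + 5*u^2 - 2*u - 24) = u*(u - 4)*(u + 4)*(u^2 + u - 6) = u*(u - 4)*(u + 3)*(u + 4)*(u - 2)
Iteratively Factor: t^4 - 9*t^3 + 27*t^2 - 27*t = (t - 3)*(t^3 - 6*t^2 + 9*t) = (t - 3)^2*(t^2 - 3*t) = (t - 3)^3*(t)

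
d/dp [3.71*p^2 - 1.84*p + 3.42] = 7.42*p - 1.84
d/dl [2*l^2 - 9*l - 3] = 4*l - 9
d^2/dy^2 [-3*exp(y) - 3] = -3*exp(y)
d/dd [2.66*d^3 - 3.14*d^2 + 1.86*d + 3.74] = 7.98*d^2 - 6.28*d + 1.86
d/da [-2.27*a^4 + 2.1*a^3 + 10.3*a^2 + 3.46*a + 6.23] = -9.08*a^3 + 6.3*a^2 + 20.6*a + 3.46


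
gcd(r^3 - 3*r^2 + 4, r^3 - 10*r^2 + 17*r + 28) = r + 1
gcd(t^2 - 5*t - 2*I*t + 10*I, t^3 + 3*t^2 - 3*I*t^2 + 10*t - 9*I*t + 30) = 1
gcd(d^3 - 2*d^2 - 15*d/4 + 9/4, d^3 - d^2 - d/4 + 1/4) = d - 1/2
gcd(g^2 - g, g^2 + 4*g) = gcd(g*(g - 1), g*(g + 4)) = g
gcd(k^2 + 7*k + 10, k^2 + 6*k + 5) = k + 5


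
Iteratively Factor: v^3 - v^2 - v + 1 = (v - 1)*(v^2 - 1) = (v - 1)^2*(v + 1)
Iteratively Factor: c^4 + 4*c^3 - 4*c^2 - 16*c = (c + 4)*(c^3 - 4*c) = (c - 2)*(c + 4)*(c^2 + 2*c) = c*(c - 2)*(c + 4)*(c + 2)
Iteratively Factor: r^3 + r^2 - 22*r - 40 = (r + 2)*(r^2 - r - 20) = (r - 5)*(r + 2)*(r + 4)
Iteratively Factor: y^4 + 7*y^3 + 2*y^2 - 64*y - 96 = (y - 3)*(y^3 + 10*y^2 + 32*y + 32) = (y - 3)*(y + 4)*(y^2 + 6*y + 8) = (y - 3)*(y + 4)^2*(y + 2)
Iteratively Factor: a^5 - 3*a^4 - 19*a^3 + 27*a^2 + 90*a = (a + 2)*(a^4 - 5*a^3 - 9*a^2 + 45*a) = a*(a + 2)*(a^3 - 5*a^2 - 9*a + 45) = a*(a + 2)*(a + 3)*(a^2 - 8*a + 15) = a*(a - 3)*(a + 2)*(a + 3)*(a - 5)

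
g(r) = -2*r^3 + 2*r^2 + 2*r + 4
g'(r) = -6*r^2 + 4*r + 2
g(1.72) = 3.18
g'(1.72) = -8.87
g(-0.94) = 5.55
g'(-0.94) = -7.06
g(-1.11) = 6.98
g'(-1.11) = -9.83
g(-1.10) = 6.88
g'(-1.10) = -9.66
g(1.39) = 5.27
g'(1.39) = -4.03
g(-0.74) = 4.43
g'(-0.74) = -4.25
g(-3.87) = 142.14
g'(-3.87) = -103.34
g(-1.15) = 7.39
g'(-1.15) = -10.54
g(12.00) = -3140.00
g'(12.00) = -814.00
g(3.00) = -26.00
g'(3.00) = -40.00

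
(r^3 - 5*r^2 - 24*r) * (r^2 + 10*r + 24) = r^5 + 5*r^4 - 50*r^3 - 360*r^2 - 576*r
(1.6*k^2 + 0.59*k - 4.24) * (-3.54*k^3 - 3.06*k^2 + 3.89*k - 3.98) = -5.664*k^5 - 6.9846*k^4 + 19.4282*k^3 + 8.9015*k^2 - 18.8418*k + 16.8752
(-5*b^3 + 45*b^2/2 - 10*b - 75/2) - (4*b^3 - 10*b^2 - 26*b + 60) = -9*b^3 + 65*b^2/2 + 16*b - 195/2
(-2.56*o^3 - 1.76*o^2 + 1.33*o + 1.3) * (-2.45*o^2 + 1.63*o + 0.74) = 6.272*o^5 + 0.139200000000001*o^4 - 8.0217*o^3 - 2.3195*o^2 + 3.1032*o + 0.962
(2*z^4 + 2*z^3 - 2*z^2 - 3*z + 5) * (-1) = -2*z^4 - 2*z^3 + 2*z^2 + 3*z - 5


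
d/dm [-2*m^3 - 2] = -6*m^2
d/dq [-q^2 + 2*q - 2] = 2 - 2*q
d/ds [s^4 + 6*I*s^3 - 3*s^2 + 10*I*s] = 4*s^3 + 18*I*s^2 - 6*s + 10*I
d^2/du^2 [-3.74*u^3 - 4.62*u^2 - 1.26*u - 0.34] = -22.44*u - 9.24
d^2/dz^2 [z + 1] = 0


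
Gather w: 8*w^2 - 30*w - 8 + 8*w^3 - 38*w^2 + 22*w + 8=8*w^3 - 30*w^2 - 8*w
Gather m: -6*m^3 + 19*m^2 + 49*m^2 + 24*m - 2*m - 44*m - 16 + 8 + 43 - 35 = -6*m^3 + 68*m^2 - 22*m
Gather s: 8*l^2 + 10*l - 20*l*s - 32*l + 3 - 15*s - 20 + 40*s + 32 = 8*l^2 - 22*l + s*(25 - 20*l) + 15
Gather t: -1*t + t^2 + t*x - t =t^2 + t*(x - 2)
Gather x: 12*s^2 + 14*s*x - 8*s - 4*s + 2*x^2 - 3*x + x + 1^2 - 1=12*s^2 - 12*s + 2*x^2 + x*(14*s - 2)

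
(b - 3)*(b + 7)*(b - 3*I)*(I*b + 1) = I*b^4 + 4*b^3 + 4*I*b^3 + 16*b^2 - 24*I*b^2 - 84*b - 12*I*b + 63*I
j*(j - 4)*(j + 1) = j^3 - 3*j^2 - 4*j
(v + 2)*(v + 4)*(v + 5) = v^3 + 11*v^2 + 38*v + 40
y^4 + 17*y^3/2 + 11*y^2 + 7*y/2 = y*(y + 1/2)*(y + 1)*(y + 7)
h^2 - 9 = (h - 3)*(h + 3)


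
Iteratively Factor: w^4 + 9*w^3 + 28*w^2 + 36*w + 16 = (w + 4)*(w^3 + 5*w^2 + 8*w + 4) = (w + 2)*(w + 4)*(w^2 + 3*w + 2) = (w + 1)*(w + 2)*(w + 4)*(w + 2)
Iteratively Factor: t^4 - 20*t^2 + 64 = (t + 2)*(t^3 - 2*t^2 - 16*t + 32) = (t - 2)*(t + 2)*(t^2 - 16) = (t - 4)*(t - 2)*(t + 2)*(t + 4)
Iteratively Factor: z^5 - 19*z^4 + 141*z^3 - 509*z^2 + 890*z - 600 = (z - 3)*(z^4 - 16*z^3 + 93*z^2 - 230*z + 200) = (z - 5)*(z - 3)*(z^3 - 11*z^2 + 38*z - 40) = (z - 5)*(z - 3)*(z - 2)*(z^2 - 9*z + 20) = (z - 5)^2*(z - 3)*(z - 2)*(z - 4)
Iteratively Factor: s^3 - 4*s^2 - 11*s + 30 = (s + 3)*(s^2 - 7*s + 10) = (s - 2)*(s + 3)*(s - 5)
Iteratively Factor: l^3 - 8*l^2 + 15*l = (l - 5)*(l^2 - 3*l) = (l - 5)*(l - 3)*(l)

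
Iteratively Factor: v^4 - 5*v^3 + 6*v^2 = (v - 3)*(v^3 - 2*v^2) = (v - 3)*(v - 2)*(v^2) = v*(v - 3)*(v - 2)*(v)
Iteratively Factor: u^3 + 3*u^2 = (u + 3)*(u^2) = u*(u + 3)*(u)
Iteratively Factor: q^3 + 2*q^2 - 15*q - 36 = (q + 3)*(q^2 - q - 12) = (q + 3)^2*(q - 4)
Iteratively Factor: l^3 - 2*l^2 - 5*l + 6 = (l - 1)*(l^2 - l - 6) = (l - 3)*(l - 1)*(l + 2)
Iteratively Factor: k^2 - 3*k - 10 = (k + 2)*(k - 5)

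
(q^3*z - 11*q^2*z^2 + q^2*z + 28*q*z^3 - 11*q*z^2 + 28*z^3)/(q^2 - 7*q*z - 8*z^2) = z*(-q^3 + 11*q^2*z - q^2 - 28*q*z^2 + 11*q*z - 28*z^2)/(-q^2 + 7*q*z + 8*z^2)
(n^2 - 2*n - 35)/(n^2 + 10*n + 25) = (n - 7)/(n + 5)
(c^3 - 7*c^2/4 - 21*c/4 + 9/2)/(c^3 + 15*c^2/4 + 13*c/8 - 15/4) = 2*(c - 3)/(2*c + 5)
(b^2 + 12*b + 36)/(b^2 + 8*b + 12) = (b + 6)/(b + 2)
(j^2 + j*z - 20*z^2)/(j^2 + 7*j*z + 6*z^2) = (j^2 + j*z - 20*z^2)/(j^2 + 7*j*z + 6*z^2)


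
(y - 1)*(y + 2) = y^2 + y - 2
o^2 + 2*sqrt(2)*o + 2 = (o + sqrt(2))^2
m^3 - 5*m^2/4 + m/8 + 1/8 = (m - 1)*(m - 1/2)*(m + 1/4)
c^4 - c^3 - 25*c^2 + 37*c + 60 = (c - 4)*(c - 3)*(c + 1)*(c + 5)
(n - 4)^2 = n^2 - 8*n + 16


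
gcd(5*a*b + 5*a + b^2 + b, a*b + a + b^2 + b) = b + 1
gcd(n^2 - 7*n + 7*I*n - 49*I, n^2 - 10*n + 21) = n - 7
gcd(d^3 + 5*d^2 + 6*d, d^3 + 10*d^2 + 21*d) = d^2 + 3*d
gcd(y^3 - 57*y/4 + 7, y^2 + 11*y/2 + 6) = y + 4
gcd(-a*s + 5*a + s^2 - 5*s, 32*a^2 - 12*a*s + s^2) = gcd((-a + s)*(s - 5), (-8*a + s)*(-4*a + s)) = 1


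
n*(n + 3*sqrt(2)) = n^2 + 3*sqrt(2)*n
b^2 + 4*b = b*(b + 4)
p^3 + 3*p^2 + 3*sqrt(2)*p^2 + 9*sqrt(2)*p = p*(p + 3)*(p + 3*sqrt(2))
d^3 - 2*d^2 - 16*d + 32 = (d - 4)*(d - 2)*(d + 4)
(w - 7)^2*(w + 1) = w^3 - 13*w^2 + 35*w + 49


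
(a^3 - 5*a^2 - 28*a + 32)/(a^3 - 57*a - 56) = (a^2 + 3*a - 4)/(a^2 + 8*a + 7)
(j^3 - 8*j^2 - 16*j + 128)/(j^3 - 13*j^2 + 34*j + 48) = (j^2 - 16)/(j^2 - 5*j - 6)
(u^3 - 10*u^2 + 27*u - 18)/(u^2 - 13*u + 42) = (u^2 - 4*u + 3)/(u - 7)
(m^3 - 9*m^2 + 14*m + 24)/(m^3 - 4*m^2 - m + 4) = (m - 6)/(m - 1)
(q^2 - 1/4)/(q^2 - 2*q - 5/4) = (2*q - 1)/(2*q - 5)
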